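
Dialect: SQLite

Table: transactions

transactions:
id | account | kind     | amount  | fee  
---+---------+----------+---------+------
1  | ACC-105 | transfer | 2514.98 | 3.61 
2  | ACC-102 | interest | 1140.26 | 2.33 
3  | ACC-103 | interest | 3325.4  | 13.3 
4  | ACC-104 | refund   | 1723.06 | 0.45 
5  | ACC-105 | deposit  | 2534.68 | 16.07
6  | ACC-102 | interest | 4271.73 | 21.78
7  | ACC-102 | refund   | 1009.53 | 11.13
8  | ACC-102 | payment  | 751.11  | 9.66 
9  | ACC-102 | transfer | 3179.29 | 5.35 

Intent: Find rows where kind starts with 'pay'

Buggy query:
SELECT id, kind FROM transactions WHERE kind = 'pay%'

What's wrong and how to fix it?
Bug: Wildcards only work with LIKE; '=' treats '%' as a literal character

Fix: Use LIKE for wildcard pattern matching

Corrected query:
SELECT id, kind FROM transactions WHERE kind LIKE 'pay%'

Result:
id | kind   
---+--------
8  | payment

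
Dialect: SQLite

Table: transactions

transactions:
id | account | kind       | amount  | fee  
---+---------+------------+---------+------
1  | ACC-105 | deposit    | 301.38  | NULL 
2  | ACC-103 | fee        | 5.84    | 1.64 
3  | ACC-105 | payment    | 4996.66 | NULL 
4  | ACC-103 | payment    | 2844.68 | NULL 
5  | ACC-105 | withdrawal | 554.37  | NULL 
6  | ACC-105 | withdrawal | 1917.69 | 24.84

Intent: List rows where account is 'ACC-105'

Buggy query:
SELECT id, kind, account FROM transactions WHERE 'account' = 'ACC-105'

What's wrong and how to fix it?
Bug: Single quotes denote string literals in SQL; the column name is being compared as a constant string

Fix: Reference the column as account without single quotes

Corrected query:
SELECT id, kind, account FROM transactions WHERE account = 'ACC-105'

Result:
id | kind       | account
---+------------+--------
1  | deposit    | ACC-105
3  | payment    | ACC-105
5  | withdrawal | ACC-105
6  | withdrawal | ACC-105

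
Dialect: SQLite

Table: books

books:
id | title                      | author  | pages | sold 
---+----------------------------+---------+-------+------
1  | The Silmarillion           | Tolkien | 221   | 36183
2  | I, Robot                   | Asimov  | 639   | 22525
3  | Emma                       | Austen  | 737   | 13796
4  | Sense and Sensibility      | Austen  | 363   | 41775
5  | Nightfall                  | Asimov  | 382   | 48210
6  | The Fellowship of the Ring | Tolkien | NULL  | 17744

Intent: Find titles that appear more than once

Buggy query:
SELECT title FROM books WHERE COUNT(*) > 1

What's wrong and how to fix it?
Bug: COUNT(*) is an aggregate and cannot be used in WHERE

Fix: Group first, then use HAVING for the count condition

Corrected query:
SELECT title FROM books GROUP BY title HAVING COUNT(*) > 1

Result:
(no rows)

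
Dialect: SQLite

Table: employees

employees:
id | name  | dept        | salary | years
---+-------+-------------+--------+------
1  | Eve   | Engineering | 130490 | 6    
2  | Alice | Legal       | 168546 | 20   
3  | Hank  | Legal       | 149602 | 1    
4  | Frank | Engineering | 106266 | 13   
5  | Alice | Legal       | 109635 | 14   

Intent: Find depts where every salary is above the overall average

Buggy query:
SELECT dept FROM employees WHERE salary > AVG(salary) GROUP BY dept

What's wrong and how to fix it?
Bug: AVG() is an aggregate; it can't sit directly in WHERE

Fix: Use a subquery for AVG and a HAVING MIN(...) filter so the condition holds for every row in the group

Corrected query:
SELECT dept FROM employees GROUP BY dept HAVING MIN(salary) > (SELECT AVG(salary) FROM employees)

Result:
(no rows)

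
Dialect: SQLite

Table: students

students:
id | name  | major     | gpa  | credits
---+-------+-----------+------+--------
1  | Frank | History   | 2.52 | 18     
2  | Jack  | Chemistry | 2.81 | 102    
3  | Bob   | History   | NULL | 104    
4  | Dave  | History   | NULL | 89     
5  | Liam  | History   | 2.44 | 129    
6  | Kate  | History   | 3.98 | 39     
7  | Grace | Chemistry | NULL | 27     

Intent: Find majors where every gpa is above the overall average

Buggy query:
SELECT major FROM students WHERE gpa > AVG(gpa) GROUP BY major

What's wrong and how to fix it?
Bug: AVG() is an aggregate; it can't sit directly in WHERE

Fix: Compute the overall average in a scalar subquery and compare each group's MIN against it in HAVING

Corrected query:
SELECT major FROM students GROUP BY major HAVING MIN(gpa) > (SELECT AVG(gpa) FROM students)

Result:
(no rows)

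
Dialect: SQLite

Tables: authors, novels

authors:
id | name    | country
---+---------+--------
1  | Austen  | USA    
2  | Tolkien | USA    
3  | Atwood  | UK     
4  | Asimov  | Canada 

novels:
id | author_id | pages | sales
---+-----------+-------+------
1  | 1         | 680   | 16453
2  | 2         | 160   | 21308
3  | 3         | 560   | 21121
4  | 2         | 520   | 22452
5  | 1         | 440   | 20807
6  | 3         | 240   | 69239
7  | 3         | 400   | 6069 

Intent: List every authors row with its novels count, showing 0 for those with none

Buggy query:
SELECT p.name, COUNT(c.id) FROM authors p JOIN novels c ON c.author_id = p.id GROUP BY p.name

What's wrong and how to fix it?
Bug: An inner join excludes parents with zero children

Fix: Use LEFT JOIN so parents without children still appear (COUNT(c.id) gives 0)

Corrected query:
SELECT p.name, COUNT(c.id) FROM authors p LEFT JOIN novels c ON c.author_id = p.id GROUP BY p.name

Result:
name    | COUNT(c.id)
--------+------------
Asimov  | 0          
Atwood  | 3          
Austen  | 2          
Tolkien | 2          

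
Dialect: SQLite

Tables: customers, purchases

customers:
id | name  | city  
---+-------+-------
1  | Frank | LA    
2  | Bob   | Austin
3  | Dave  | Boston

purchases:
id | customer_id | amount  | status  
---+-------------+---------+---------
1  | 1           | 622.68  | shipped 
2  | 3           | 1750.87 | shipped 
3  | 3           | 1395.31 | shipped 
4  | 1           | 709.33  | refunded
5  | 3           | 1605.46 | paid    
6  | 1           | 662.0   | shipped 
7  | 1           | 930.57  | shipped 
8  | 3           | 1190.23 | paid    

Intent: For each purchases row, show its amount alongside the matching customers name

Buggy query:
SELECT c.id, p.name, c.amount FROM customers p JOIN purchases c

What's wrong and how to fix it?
Bug: Missing join condition: each purchases row is matched to all customers rows instead of just its own

Fix: Add ON c.customer_id = p.id to the JOIN

Corrected query:
SELECT c.id, p.name, c.amount FROM customers p JOIN purchases c ON c.customer_id = p.id

Result:
id | name  | amount 
---+-------+--------
1  | Frank | 622.68 
2  | Dave  | 1750.87
3  | Dave  | 1395.31
4  | Frank | 709.33 
5  | Dave  | 1605.46
6  | Frank | 662    
7  | Frank | 930.57 
8  | Dave  | 1190.23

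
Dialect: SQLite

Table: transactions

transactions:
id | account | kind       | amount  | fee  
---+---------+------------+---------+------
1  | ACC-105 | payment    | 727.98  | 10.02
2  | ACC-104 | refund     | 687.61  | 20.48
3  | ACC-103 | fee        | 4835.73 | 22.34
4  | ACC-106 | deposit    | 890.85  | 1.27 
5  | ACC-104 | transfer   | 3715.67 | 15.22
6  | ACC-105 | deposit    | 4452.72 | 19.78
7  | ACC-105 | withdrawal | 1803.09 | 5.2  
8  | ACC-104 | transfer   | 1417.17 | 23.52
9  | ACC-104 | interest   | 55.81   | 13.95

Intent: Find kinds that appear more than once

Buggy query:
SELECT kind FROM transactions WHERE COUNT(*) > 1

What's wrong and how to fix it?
Bug: COUNT(*) is an aggregate and cannot be used in WHERE

Fix: Group first, then use HAVING for the count condition

Corrected query:
SELECT kind FROM transactions GROUP BY kind HAVING COUNT(*) > 1

Result:
kind    
--------
deposit 
transfer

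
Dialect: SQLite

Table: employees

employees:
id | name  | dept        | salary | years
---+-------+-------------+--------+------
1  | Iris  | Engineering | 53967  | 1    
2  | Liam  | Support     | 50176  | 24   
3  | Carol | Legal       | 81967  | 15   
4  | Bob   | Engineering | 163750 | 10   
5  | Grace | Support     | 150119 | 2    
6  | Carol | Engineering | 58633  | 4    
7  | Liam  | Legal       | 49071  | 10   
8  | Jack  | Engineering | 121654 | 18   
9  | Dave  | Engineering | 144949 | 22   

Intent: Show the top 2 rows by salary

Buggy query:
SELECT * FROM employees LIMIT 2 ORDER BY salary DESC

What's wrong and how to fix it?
Bug: ORDER BY cannot follow LIMIT; LIMIT is the final clause

Fix: Swap the clauses: ORDER BY first, then LIMIT

Corrected query:
SELECT * FROM employees ORDER BY salary DESC LIMIT 2

Result:
id | name  | dept        | salary | years
---+-------+-------------+--------+------
4  | Bob   | Engineering | 163750 | 10   
5  | Grace | Support     | 150119 | 2    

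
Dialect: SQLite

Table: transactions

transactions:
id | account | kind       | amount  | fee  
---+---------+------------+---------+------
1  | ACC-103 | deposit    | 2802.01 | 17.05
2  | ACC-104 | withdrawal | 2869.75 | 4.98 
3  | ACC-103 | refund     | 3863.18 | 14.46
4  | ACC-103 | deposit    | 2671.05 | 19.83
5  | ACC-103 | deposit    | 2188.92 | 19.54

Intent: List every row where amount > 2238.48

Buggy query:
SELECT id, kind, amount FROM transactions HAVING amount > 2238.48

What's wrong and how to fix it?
Bug: HAVING filters the output of aggregation, but this query has no GROUP BY and no aggregate functions, so SQLite rejects it (HAVING clause on a non-aggregate query); the condition here is per row

Fix: Replace HAVING with WHERE since the condition applies to individual rows

Corrected query:
SELECT id, kind, amount FROM transactions WHERE amount > 2238.48

Result:
id | kind       | amount 
---+------------+--------
1  | deposit    | 2802.01
2  | withdrawal | 2869.75
3  | refund     | 3863.18
4  | deposit    | 2671.05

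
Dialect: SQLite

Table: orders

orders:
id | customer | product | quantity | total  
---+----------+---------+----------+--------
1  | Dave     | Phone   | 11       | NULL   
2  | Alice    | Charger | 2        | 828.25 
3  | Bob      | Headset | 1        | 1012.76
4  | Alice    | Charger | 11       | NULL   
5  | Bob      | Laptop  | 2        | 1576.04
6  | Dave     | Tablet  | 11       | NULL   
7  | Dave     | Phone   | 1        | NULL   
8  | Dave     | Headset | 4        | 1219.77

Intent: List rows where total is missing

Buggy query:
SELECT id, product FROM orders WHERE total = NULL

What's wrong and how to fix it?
Bug: Comparing to NULL with '=' never matches; NULL = NULL is unknown, not true

Fix: Use IS NULL to test for NULL

Corrected query:
SELECT id, product FROM orders WHERE total IS NULL

Result:
id | product
---+--------
1  | Phone  
4  | Charger
6  | Tablet 
7  | Phone  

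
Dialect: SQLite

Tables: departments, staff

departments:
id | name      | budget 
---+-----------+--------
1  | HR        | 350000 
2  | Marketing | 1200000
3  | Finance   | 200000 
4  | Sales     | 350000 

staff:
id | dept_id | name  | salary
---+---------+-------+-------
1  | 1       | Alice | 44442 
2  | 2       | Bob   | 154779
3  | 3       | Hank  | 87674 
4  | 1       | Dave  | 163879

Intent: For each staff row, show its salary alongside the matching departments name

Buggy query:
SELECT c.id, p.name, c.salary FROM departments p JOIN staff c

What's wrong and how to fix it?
Bug: Missing join condition: each staff row is matched to all departments rows instead of just its own

Fix: Specify the join condition linking the foreign key to the parent id

Corrected query:
SELECT c.id, p.name, c.salary FROM departments p JOIN staff c ON c.dept_id = p.id

Result:
id | name      | salary
---+-----------+-------
1  | HR        | 44442 
2  | Marketing | 154779
3  | Finance   | 87674 
4  | HR        | 163879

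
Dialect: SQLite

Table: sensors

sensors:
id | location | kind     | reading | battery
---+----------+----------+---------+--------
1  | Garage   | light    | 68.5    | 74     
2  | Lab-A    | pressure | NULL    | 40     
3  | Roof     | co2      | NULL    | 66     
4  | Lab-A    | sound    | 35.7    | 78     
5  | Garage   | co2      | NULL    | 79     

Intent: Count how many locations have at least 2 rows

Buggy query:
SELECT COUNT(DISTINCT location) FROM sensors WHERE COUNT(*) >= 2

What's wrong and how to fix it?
Bug: COUNT(*) cannot appear in WHERE; the per-group count doesn't exist yet

Fix: Group first with HAVING COUNT(*) >= 2, then COUNT the resulting groups

Corrected query:
SELECT COUNT(*) FROM (SELECT location FROM sensors GROUP BY location HAVING COUNT(*) >= 2)

Result:
COUNT(*)
--------
2       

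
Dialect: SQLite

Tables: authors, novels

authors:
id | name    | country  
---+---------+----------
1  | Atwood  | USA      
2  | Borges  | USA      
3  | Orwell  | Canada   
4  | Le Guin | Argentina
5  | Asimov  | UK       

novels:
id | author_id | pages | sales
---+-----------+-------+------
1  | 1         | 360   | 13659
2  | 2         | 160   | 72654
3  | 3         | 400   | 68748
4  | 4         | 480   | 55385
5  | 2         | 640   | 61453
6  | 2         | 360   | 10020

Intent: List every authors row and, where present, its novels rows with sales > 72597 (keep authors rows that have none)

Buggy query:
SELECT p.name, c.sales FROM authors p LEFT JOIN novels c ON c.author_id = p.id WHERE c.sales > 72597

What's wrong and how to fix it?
Bug: Filtering c.sales in WHERE discards the NULL rows produced by LEFT JOIN, turning it into an inner join

Fix: Put 'c.sales > 72597' in the JOIN's ON clause instead of WHERE

Corrected query:
SELECT p.name, c.sales FROM authors p LEFT JOIN novels c ON c.author_id = p.id AND c.sales > 72597

Result:
name    | sales
--------+------
Atwood  | NULL 
Borges  | 72654
Orwell  | NULL 
Le Guin | NULL 
Asimov  | NULL 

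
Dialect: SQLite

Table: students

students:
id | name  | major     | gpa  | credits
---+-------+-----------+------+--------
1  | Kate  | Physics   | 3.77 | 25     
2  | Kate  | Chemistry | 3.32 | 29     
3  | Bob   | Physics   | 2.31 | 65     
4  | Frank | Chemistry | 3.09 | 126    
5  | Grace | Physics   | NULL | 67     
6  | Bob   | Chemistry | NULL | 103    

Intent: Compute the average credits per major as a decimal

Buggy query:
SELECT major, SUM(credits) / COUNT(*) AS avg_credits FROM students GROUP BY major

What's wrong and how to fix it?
Bug: SUM(credits) and COUNT(*) are both integers; the division truncates the fractional part

Fix: Cast one side to REAL so the division keeps the fractional part

Corrected query:
SELECT major, SUM(credits) * 1.0 / COUNT(*) AS avg_credits FROM students GROUP BY major

Result:
major     | avg_credits
----------+------------
Chemistry | 86         
Physics   | 52.333333  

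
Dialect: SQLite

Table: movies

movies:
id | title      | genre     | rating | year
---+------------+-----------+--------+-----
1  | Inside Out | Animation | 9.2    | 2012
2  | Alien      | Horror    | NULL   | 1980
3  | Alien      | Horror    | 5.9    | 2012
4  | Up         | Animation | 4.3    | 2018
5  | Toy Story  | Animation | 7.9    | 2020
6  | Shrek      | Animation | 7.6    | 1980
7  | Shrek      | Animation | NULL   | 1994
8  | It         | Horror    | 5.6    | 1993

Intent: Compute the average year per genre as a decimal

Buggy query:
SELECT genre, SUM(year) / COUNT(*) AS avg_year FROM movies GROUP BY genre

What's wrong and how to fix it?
Bug: SUM(year) and COUNT(*) are both integers; the division truncates the fractional part

Fix: Multiply by 1.0 (or CAST to REAL) to force floating-point division

Corrected query:
SELECT genre, SUM(year) * 1.0 / COUNT(*) AS avg_year FROM movies GROUP BY genre

Result:
genre     | avg_year
----------+---------
Animation | 2004.8  
Horror    | 1995    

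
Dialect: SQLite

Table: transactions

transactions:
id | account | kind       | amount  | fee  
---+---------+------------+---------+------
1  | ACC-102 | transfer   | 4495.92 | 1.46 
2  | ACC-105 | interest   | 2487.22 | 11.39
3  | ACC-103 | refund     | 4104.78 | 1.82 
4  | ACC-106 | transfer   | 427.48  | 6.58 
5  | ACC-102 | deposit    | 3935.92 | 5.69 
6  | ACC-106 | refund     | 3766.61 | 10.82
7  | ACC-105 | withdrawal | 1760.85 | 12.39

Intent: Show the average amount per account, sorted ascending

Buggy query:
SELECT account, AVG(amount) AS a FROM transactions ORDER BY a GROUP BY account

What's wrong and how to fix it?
Bug: ORDER BY appears before GROUP BY; SQL clause order requires GROUP BY first

Fix: Move ORDER BY to the end, after GROUP BY

Corrected query:
SELECT account, AVG(amount) AS a FROM transactions GROUP BY account ORDER BY a

Result:
account | a       
--------+---------
ACC-106 | 2097.045
ACC-105 | 2124.035
ACC-103 | 4104.78 
ACC-102 | 4215.92 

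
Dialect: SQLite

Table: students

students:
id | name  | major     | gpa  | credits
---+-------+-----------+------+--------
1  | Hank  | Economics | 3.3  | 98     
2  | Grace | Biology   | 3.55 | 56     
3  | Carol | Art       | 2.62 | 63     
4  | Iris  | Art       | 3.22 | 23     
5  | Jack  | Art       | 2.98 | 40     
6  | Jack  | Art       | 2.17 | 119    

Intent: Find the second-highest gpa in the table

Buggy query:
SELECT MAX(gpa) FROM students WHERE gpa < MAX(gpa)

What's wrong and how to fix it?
Bug: MAX(gpa) on the right of the comparison is an aggregate-in-WHERE error

Fix: Compute the overall MAX in a subquery, then take MAX of rows below it

Corrected query:
SELECT MAX(gpa) FROM students WHERE gpa < (SELECT MAX(gpa) FROM students)

Result:
MAX(gpa)
--------
3.3     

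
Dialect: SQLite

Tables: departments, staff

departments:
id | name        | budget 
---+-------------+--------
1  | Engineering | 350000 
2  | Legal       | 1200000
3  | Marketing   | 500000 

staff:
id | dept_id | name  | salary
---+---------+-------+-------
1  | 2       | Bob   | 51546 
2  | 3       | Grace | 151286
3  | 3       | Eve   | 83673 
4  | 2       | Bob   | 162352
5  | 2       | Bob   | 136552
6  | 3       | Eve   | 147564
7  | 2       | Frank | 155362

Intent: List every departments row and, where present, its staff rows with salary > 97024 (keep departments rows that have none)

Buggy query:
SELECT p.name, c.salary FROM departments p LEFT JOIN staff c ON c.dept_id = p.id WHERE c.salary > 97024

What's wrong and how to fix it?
Bug: A WHERE condition on the right-hand table after LEFT JOIN drops unmatched parents

Fix: Put 'c.salary > 97024' in the JOIN's ON clause instead of WHERE

Corrected query:
SELECT p.name, c.salary FROM departments p LEFT JOIN staff c ON c.dept_id = p.id AND c.salary > 97024

Result:
name        | salary
------------+-------
Engineering | NULL  
Legal       | 136552
Legal       | 155362
Legal       | 162352
Marketing   | 147564
Marketing   | 151286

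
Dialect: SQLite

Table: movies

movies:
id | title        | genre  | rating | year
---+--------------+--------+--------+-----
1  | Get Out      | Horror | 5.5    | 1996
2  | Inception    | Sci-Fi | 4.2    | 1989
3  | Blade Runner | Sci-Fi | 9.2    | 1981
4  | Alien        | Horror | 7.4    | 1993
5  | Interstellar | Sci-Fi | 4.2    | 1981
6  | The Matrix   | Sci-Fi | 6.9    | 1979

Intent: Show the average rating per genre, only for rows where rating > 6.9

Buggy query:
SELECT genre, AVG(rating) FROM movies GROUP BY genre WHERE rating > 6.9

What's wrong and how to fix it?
Bug: Row-level WHERE must come before GROUP BY in the clause order

Fix: Place WHERE between FROM and GROUP BY

Corrected query:
SELECT genre, AVG(rating) FROM movies WHERE rating > 6.9 GROUP BY genre

Result:
genre  | AVG(rating)
-------+------------
Horror | 7.4        
Sci-Fi | 9.2        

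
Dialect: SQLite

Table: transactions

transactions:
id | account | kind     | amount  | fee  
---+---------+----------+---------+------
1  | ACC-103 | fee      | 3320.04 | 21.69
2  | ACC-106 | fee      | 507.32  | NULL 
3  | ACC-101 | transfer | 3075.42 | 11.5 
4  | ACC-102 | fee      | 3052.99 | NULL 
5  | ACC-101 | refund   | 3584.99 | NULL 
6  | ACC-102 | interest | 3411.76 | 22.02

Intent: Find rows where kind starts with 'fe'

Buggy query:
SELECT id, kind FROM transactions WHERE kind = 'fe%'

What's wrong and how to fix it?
Bug: '=' compares the literal string including the % character; pattern matching needs LIKE

Fix: Replace '=' with LIKE so 'fe%' is treated as a pattern

Corrected query:
SELECT id, kind FROM transactions WHERE kind LIKE 'fe%'

Result:
id | kind
---+-----
1  | fee 
2  | fee 
4  | fee 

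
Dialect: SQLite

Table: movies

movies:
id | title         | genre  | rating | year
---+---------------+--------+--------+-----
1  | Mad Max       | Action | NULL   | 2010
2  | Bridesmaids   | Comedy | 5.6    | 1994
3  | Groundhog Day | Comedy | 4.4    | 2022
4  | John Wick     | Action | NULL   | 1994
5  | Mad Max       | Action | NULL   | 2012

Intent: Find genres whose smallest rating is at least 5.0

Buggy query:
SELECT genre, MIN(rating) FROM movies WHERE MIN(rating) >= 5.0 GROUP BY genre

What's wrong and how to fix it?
Bug: MIN() in WHERE is a misuse of aggregate

Fix: Replace WHERE with HAVING after the GROUP BY

Corrected query:
SELECT genre, MIN(rating) FROM movies GROUP BY genre HAVING MIN(rating) >= 5.0

Result:
(no rows)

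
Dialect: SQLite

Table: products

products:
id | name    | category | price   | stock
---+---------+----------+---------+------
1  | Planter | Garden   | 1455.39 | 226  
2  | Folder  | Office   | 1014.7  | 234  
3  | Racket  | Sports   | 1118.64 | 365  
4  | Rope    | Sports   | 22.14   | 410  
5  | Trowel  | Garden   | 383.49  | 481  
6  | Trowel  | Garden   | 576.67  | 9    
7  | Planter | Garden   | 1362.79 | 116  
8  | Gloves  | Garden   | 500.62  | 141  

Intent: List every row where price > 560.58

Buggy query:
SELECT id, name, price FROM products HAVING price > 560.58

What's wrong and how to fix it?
Bug: This is a non-aggregate query (no GROUP BY, no aggregates), so in SQLite the HAVING clause is invalid here; a row-level condition belongs in WHERE

Fix: Use WHERE for row-level filtering

Corrected query:
SELECT id, name, price FROM products WHERE price > 560.58

Result:
id | name    | price  
---+---------+--------
1  | Planter | 1455.39
2  | Folder  | 1014.7 
3  | Racket  | 1118.64
6  | Trowel  | 576.67 
7  | Planter | 1362.79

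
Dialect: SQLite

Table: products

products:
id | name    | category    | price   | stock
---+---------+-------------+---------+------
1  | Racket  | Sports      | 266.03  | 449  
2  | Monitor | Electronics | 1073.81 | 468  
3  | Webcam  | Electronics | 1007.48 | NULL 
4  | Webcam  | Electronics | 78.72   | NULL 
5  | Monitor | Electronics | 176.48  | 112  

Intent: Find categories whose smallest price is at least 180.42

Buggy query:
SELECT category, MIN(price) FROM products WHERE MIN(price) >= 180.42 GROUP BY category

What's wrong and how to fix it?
Bug: Aggregates like MIN are computed per group after WHERE runs

Fix: Use HAVING for the per-group MIN condition

Corrected query:
SELECT category, MIN(price) FROM products GROUP BY category HAVING MIN(price) >= 180.42

Result:
category | MIN(price)
---------+-----------
Sports   | 266.03    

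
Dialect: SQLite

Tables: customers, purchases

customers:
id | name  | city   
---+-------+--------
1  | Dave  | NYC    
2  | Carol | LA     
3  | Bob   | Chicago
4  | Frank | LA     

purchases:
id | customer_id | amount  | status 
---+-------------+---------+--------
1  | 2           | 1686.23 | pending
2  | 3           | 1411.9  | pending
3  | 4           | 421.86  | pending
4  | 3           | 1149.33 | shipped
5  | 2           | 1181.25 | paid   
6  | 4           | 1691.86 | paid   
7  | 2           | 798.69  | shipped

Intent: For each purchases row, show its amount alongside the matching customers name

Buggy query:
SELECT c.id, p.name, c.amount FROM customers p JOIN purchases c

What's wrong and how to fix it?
Bug: Missing join condition: each purchases row is matched to all customers rows instead of just its own

Fix: Specify the join condition linking the foreign key to the parent id

Corrected query:
SELECT c.id, p.name, c.amount FROM customers p JOIN purchases c ON c.customer_id = p.id

Result:
id | name  | amount 
---+-------+--------
1  | Carol | 1686.23
2  | Bob   | 1411.9 
3  | Frank | 421.86 
4  | Bob   | 1149.33
5  | Carol | 1181.25
6  | Frank | 1691.86
7  | Carol | 798.69 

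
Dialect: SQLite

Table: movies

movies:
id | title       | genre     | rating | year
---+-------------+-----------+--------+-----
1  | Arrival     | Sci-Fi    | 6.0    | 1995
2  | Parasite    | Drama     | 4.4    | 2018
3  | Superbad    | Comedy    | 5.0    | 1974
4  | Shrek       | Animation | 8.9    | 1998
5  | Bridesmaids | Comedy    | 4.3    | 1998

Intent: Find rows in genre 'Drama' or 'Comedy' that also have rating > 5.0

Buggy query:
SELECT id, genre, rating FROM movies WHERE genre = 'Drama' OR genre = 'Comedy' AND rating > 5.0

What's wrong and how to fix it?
Bug: AND binds tighter than OR, so this parses as genre = 'Drama' OR (genre = 'Comedy' AND rating > 5.0)

Fix: Group the OR with parentheses (or use IN), then AND the threshold

Corrected query:
SELECT id, genre, rating FROM movies WHERE (genre = 'Drama' OR genre = 'Comedy') AND rating > 5.0

Result:
(no rows)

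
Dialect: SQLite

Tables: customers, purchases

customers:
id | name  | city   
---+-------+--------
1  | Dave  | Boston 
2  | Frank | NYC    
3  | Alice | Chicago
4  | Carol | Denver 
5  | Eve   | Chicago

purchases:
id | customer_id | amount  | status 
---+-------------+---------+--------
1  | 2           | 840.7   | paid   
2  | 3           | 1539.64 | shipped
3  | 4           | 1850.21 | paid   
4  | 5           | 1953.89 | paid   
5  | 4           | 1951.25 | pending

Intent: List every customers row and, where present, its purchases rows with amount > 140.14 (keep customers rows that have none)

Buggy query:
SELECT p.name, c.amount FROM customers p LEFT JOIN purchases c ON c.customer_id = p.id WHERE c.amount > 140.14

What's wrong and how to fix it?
Bug: A WHERE condition on the right-hand table after LEFT JOIN drops unmatched parents

Fix: Put 'c.amount > 140.14' in the JOIN's ON clause instead of WHERE

Corrected query:
SELECT p.name, c.amount FROM customers p LEFT JOIN purchases c ON c.customer_id = p.id AND c.amount > 140.14

Result:
name  | amount 
------+--------
Dave  | NULL   
Frank | 840.7  
Alice | 1539.64
Carol | 1850.21
Carol | 1951.25
Eve   | 1953.89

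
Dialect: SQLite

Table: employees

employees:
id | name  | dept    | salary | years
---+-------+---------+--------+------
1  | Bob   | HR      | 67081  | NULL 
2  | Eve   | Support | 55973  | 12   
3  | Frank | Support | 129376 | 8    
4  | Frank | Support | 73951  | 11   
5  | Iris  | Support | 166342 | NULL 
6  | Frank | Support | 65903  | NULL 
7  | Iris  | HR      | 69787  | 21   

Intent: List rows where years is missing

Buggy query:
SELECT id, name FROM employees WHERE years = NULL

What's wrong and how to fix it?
Bug: '= NULL' is always unknown in SQL three-valued logic, so no rows match

Fix: Replace '= NULL' with 'IS NULL'

Corrected query:
SELECT id, name FROM employees WHERE years IS NULL

Result:
id | name 
---+------
1  | Bob  
5  | Iris 
6  | Frank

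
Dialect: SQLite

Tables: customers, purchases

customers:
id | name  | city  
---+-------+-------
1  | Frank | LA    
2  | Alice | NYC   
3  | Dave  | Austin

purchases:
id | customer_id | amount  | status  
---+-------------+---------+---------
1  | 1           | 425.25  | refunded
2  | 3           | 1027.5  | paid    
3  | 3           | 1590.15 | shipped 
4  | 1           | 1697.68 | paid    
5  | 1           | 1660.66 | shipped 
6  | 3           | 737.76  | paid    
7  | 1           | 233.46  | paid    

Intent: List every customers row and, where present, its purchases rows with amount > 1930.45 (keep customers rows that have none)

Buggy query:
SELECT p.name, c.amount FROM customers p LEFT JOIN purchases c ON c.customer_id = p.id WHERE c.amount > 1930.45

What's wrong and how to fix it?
Bug: Filtering c.amount in WHERE discards the NULL rows produced by LEFT JOIN, turning it into an inner join

Fix: Move the right-table condition into the ON clause so unmatched parents are kept

Corrected query:
SELECT p.name, c.amount FROM customers p LEFT JOIN purchases c ON c.customer_id = p.id AND c.amount > 1930.45

Result:
name  | amount
------+-------
Frank | NULL  
Alice | NULL  
Dave  | NULL  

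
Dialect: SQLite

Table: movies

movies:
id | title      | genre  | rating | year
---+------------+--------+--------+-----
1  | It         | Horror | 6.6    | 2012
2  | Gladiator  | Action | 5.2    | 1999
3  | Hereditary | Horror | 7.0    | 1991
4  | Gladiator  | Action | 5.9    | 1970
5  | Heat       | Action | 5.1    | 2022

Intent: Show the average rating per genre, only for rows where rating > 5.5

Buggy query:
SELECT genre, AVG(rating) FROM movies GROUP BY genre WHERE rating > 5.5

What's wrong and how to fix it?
Bug: Row-level WHERE must come before GROUP BY in the clause order

Fix: Place WHERE between FROM and GROUP BY

Corrected query:
SELECT genre, AVG(rating) FROM movies WHERE rating > 5.5 GROUP BY genre

Result:
genre  | AVG(rating)
-------+------------
Action | 5.9        
Horror | 6.8        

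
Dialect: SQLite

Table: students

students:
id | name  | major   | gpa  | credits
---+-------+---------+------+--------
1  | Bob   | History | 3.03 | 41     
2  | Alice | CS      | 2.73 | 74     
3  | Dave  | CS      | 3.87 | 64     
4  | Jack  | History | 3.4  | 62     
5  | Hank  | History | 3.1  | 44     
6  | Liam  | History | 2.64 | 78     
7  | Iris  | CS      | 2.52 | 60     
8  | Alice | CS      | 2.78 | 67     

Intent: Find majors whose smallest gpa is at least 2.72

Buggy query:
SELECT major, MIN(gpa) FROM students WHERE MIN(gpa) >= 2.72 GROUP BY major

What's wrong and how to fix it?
Bug: Aggregates like MIN are computed per group after WHERE runs

Fix: Replace WHERE with HAVING after the GROUP BY

Corrected query:
SELECT major, MIN(gpa) FROM students GROUP BY major HAVING MIN(gpa) >= 2.72

Result:
(no rows)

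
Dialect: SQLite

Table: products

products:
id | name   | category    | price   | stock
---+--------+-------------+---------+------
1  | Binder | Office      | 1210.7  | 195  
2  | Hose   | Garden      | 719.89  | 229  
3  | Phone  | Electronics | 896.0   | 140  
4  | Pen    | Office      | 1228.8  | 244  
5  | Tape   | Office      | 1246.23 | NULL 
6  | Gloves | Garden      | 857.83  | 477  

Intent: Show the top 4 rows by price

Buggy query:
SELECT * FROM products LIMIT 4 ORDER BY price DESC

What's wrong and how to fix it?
Bug: ORDER BY cannot follow LIMIT; LIMIT is the final clause

Fix: Sort with ORDER BY, then apply LIMIT

Corrected query:
SELECT * FROM products ORDER BY price DESC LIMIT 4

Result:
id | name   | category    | price   | stock
---+--------+-------------+---------+------
5  | Tape   | Office      | 1246.23 | NULL 
4  | Pen    | Office      | 1228.8  | 244  
1  | Binder | Office      | 1210.7  | 195  
3  | Phone  | Electronics | 896     | 140  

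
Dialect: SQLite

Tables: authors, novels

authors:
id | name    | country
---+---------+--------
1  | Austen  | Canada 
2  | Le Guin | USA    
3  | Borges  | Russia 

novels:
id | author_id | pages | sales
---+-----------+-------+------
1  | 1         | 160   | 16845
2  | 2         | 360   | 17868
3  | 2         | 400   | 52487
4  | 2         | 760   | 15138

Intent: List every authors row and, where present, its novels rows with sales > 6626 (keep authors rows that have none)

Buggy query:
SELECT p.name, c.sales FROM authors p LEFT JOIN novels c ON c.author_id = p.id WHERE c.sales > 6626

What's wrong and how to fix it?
Bug: Filtering c.sales in WHERE discards the NULL rows produced by LEFT JOIN, turning it into an inner join

Fix: Move the right-table condition into the ON clause so unmatched parents are kept

Corrected query:
SELECT p.name, c.sales FROM authors p LEFT JOIN novels c ON c.author_id = p.id AND c.sales > 6626

Result:
name    | sales
--------+------
Austen  | 16845
Le Guin | 15138
Le Guin | 17868
Le Guin | 52487
Borges  | NULL 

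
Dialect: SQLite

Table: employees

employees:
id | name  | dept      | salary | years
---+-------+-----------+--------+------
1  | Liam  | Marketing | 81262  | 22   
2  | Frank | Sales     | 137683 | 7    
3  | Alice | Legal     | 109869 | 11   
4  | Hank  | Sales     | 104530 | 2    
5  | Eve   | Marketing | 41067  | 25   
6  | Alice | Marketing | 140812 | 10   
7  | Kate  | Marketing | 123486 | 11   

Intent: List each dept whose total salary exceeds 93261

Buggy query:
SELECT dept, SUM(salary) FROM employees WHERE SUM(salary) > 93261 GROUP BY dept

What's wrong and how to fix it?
Bug: Aggregate functions cannot appear in a WHERE clause

Fix: Move the aggregate condition to a HAVING clause

Corrected query:
SELECT dept, SUM(salary) FROM employees GROUP BY dept HAVING SUM(salary) > 93261

Result:
dept      | SUM(salary)
----------+------------
Legal     | 109869     
Marketing | 386627     
Sales     | 242213     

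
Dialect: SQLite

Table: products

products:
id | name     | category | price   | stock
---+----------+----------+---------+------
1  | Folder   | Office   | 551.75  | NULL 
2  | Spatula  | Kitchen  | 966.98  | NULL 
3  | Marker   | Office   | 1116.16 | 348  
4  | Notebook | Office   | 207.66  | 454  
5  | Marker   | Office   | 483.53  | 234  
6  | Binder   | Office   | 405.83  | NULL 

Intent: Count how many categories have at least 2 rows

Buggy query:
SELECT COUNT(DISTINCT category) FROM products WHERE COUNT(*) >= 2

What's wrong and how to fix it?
Bug: WHERE filters individual rows, not groups, so a group-level COUNT is invalid there

Fix: Use a subquery that GROUPs and filters with HAVING, then count its rows

Corrected query:
SELECT COUNT(*) FROM (SELECT category FROM products GROUP BY category HAVING COUNT(*) >= 2)

Result:
COUNT(*)
--------
1       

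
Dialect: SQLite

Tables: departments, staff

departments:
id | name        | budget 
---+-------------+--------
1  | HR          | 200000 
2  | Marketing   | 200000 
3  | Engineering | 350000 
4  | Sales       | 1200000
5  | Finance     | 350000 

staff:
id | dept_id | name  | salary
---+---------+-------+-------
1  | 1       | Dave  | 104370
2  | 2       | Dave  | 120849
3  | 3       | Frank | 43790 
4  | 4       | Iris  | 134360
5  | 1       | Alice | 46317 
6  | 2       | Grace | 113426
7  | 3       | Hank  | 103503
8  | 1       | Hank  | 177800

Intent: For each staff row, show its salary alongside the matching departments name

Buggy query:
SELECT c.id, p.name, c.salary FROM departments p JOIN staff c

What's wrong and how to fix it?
Bug: Missing join condition: each staff row is matched to all departments rows instead of just its own

Fix: Add ON c.dept_id = p.id to the JOIN

Corrected query:
SELECT c.id, p.name, c.salary FROM departments p JOIN staff c ON c.dept_id = p.id

Result:
id | name        | salary
---+-------------+-------
1  | HR          | 104370
2  | Marketing   | 120849
3  | Engineering | 43790 
4  | Sales       | 134360
5  | HR          | 46317 
6  | Marketing   | 113426
7  | Engineering | 103503
8  | HR          | 177800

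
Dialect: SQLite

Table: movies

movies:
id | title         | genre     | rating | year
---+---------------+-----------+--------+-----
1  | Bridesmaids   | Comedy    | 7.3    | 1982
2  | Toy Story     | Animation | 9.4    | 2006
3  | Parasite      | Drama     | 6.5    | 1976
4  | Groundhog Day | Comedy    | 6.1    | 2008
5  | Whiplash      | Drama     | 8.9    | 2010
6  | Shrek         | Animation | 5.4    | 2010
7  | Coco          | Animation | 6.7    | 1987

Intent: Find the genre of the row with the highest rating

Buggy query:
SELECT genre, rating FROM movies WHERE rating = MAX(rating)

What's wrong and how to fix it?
Bug: MAX(rating) is an aggregate and cannot be used directly in WHERE

Fix: Use a subquery: WHERE rating = (SELECT MAX(rating) FROM movies)

Corrected query:
SELECT genre, rating FROM movies WHERE rating = (SELECT MAX(rating) FROM movies)

Result:
genre     | rating
----------+-------
Animation | 9.4   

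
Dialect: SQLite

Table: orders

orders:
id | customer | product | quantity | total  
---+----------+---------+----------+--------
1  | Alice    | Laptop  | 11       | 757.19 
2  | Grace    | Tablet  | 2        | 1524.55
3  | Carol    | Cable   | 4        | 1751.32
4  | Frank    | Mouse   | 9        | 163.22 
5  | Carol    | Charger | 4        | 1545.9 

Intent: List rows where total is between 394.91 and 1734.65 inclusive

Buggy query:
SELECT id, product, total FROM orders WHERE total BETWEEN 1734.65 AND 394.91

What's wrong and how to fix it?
Bug: BETWEEN expects the lower bound first; with 1734.65 AND 394.91 the range is empty

Fix: Swap the bounds so the smaller value comes first

Corrected query:
SELECT id, product, total FROM orders WHERE total BETWEEN 394.91 AND 1734.65

Result:
id | product | total  
---+---------+--------
1  | Laptop  | 757.19 
2  | Tablet  | 1524.55
5  | Charger | 1545.9 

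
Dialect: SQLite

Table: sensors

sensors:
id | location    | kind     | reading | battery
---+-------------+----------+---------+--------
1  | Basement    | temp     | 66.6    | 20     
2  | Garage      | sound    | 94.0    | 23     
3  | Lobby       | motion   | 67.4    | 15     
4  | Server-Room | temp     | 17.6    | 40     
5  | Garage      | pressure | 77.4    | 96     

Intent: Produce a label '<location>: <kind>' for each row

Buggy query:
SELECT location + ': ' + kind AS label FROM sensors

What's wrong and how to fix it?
Bug: '+' is numeric addition; on text columns SQLite converts them to 0 instead of concatenating

Fix: Use the || operator for string concatenation

Corrected query:
SELECT location || ': ' || kind AS label FROM sensors

Result:
label            
-----------------
Basement: temp   
Garage: sound    
Lobby: motion    
Server-Room: temp
Garage: pressure 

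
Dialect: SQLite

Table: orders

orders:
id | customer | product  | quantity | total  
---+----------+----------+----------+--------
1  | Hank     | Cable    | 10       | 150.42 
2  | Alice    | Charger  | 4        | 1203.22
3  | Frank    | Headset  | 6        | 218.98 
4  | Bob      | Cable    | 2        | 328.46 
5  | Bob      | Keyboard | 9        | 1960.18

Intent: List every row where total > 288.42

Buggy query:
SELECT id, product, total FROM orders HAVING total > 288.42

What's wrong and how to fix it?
Bug: This is a non-aggregate query (no GROUP BY, no aggregates), so in SQLite the HAVING clause is invalid here; a row-level condition belongs in WHERE

Fix: Replace HAVING with WHERE since the condition applies to individual rows

Corrected query:
SELECT id, product, total FROM orders WHERE total > 288.42

Result:
id | product  | total  
---+----------+--------
2  | Charger  | 1203.22
4  | Cable    | 328.46 
5  | Keyboard | 1960.18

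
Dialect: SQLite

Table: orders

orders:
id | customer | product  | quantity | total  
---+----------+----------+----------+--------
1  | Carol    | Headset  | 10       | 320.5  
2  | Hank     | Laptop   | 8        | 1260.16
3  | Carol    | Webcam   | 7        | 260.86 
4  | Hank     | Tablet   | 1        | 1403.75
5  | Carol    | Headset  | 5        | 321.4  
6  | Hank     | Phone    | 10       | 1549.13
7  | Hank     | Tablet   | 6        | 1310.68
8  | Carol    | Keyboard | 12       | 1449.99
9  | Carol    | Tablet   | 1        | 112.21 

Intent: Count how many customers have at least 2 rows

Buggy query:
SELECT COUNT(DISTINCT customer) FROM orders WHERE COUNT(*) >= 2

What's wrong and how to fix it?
Bug: WHERE filters individual rows, not groups, so a group-level COUNT is invalid there

Fix: Group first with HAVING COUNT(*) >= 2, then COUNT the resulting groups

Corrected query:
SELECT COUNT(*) FROM (SELECT customer FROM orders GROUP BY customer HAVING COUNT(*) >= 2)

Result:
COUNT(*)
--------
2       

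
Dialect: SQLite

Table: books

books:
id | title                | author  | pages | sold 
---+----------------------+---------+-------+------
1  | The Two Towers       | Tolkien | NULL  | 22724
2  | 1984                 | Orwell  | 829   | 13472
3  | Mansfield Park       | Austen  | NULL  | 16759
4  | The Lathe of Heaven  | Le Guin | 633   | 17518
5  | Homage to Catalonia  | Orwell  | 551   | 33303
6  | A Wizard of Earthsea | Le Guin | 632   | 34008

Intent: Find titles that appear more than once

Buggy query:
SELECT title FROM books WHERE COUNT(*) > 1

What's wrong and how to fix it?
Bug: COUNT(*) is an aggregate and cannot be used in WHERE

Fix: GROUP BY title, then filter groups with HAVING COUNT(*) > 1

Corrected query:
SELECT title FROM books GROUP BY title HAVING COUNT(*) > 1

Result:
(no rows)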